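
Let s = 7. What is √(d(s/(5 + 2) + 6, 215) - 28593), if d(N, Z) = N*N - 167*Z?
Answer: 3*I*√7161 ≈ 253.87*I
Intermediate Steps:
d(N, Z) = N² - 167*Z
√(d(s/(5 + 2) + 6, 215) - 28593) = √(((7/(5 + 2) + 6)² - 167*215) - 28593) = √(((7/7 + 6)² - 35905) - 28593) = √((((⅐)*7 + 6)² - 35905) - 28593) = √(((1 + 6)² - 35905) - 28593) = √((7² - 35905) - 28593) = √((49 - 35905) - 28593) = √(-35856 - 28593) = √(-64449) = 3*I*√7161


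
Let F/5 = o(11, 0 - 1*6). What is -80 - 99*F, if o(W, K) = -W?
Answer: 5365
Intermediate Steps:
F = -55 (F = 5*(-1*11) = 5*(-11) = -55)
-80 - 99*F = -80 - 99*(-55) = -80 + 5445 = 5365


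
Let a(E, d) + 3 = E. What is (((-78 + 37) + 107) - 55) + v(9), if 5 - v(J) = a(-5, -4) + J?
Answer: 15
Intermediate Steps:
a(E, d) = -3 + E
v(J) = 13 - J (v(J) = 5 - ((-3 - 5) + J) = 5 - (-8 + J) = 5 + (8 - J) = 13 - J)
(((-78 + 37) + 107) - 55) + v(9) = (((-78 + 37) + 107) - 55) + (13 - 1*9) = ((-41 + 107) - 55) + (13 - 9) = (66 - 55) + 4 = 11 + 4 = 15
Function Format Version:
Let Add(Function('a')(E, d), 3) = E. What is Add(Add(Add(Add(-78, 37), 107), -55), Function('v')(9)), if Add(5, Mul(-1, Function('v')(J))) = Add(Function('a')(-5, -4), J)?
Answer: 15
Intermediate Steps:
Function('a')(E, d) = Add(-3, E)
Function('v')(J) = Add(13, Mul(-1, J)) (Function('v')(J) = Add(5, Mul(-1, Add(Add(-3, -5), J))) = Add(5, Mul(-1, Add(-8, J))) = Add(5, Add(8, Mul(-1, J))) = Add(13, Mul(-1, J)))
Add(Add(Add(Add(-78, 37), 107), -55), Function('v')(9)) = Add(Add(Add(Add(-78, 37), 107), -55), Add(13, Mul(-1, 9))) = Add(Add(Add(-41, 107), -55), Add(13, -9)) = Add(Add(66, -55), 4) = Add(11, 4) = 15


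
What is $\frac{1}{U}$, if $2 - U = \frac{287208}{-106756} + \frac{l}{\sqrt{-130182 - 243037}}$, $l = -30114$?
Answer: $\frac{44532078139835}{23278650372146347} + \frac{1532163152871 i \sqrt{373219}}{46557300744292694} \approx 0.001913 + 0.020105 i$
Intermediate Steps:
$U = \frac{125180}{26689} - \frac{4302 i \sqrt{373219}}{53317}$ ($U = 2 - \left(\frac{287208}{-106756} - \frac{30114}{\sqrt{-130182 - 243037}}\right) = 2 - \left(287208 \left(- \frac{1}{106756}\right) - \frac{30114}{\sqrt{-373219}}\right) = 2 - \left(- \frac{71802}{26689} - \frac{30114}{i \sqrt{373219}}\right) = 2 - \left(- \frac{71802}{26689} - 30114 \left(- \frac{i \sqrt{373219}}{373219}\right)\right) = 2 - \left(- \frac{71802}{26689} + \frac{4302 i \sqrt{373219}}{53317}\right) = 2 + \left(\frac{71802}{26689} - \frac{4302 i \sqrt{373219}}{53317}\right) = \frac{125180}{26689} - \frac{4302 i \sqrt{373219}}{53317} \approx 4.6903 - 49.293 i$)
$\frac{1}{U} = \frac{1}{\frac{125180}{26689} - \frac{4302 i \sqrt{373219}}{53317}}$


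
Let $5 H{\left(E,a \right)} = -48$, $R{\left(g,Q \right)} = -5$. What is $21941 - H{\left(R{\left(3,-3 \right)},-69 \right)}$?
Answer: $\frac{109753}{5} \approx 21951.0$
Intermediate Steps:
$H{\left(E,a \right)} = - \frac{48}{5}$ ($H{\left(E,a \right)} = \frac{1}{5} \left(-48\right) = - \frac{48}{5}$)
$21941 - H{\left(R{\left(3,-3 \right)},-69 \right)} = 21941 - - \frac{48}{5} = 21941 + \frac{48}{5} = \frac{109753}{5}$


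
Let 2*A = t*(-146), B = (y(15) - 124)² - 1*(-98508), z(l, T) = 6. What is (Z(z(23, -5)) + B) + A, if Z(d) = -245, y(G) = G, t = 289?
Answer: 89047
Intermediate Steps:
B = 110389 (B = (15 - 124)² - 1*(-98508) = (-109)² + 98508 = 11881 + 98508 = 110389)
A = -21097 (A = (289*(-146))/2 = (½)*(-42194) = -21097)
(Z(z(23, -5)) + B) + A = (-245 + 110389) - 21097 = 110144 - 21097 = 89047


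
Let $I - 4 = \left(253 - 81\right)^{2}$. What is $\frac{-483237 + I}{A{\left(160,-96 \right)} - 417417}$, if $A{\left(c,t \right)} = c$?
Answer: $\frac{453649}{417257} \approx 1.0872$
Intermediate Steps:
$I = 29588$ ($I = 4 + \left(253 - 81\right)^{2} = 4 + 172^{2} = 4 + 29584 = 29588$)
$\frac{-483237 + I}{A{\left(160,-96 \right)} - 417417} = \frac{-483237 + 29588}{160 - 417417} = - \frac{453649}{-417257} = \left(-453649\right) \left(- \frac{1}{417257}\right) = \frac{453649}{417257}$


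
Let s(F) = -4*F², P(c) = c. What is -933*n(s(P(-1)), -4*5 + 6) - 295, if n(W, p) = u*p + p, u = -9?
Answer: -104791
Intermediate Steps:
n(W, p) = -8*p (n(W, p) = -9*p + p = -8*p)
-933*n(s(P(-1)), -4*5 + 6) - 295 = -(-7464)*(-4*5 + 6) - 295 = -(-7464)*(-20 + 6) - 295 = -(-7464)*(-14) - 295 = -933*112 - 295 = -104496 - 295 = -104791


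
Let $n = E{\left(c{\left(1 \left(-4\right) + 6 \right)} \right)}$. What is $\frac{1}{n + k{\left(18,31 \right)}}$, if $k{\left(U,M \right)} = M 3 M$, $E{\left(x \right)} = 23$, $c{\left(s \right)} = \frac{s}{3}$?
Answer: $\frac{1}{2906} \approx 0.00034412$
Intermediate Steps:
$c{\left(s \right)} = \frac{s}{3}$ ($c{\left(s \right)} = s \frac{1}{3} = \frac{s}{3}$)
$n = 23$
$k{\left(U,M \right)} = 3 M^{2}$ ($k{\left(U,M \right)} = 3 M M = 3 M^{2}$)
$\frac{1}{n + k{\left(18,31 \right)}} = \frac{1}{23 + 3 \cdot 31^{2}} = \frac{1}{23 + 3 \cdot 961} = \frac{1}{23 + 2883} = \frac{1}{2906}$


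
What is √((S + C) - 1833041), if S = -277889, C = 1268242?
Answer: 24*I*√1463 ≈ 917.98*I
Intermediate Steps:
√((S + C) - 1833041) = √((-277889 + 1268242) - 1833041) = √(990353 - 1833041) = √(-842688) = 24*I*√1463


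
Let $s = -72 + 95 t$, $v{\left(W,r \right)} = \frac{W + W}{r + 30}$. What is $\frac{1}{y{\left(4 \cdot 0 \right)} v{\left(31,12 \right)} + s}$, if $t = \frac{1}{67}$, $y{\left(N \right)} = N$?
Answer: $- \frac{67}{4729} \approx -0.014168$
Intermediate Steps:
$v{\left(W,r \right)} = \frac{2 W}{30 + r}$
$t = \frac{1}{67} \approx 0.014925$
$s = - \frac{4729}{67}$ ($s = -72 + 95 \cdot \frac{1}{67} = -72 + \frac{95}{67} = - \frac{4729}{67} \approx -70.582$)
$\frac{1}{y{\left(4 \cdot 0 \right)} v{\left(31,12 \right)} + s} = \frac{1}{4 \cdot 0 \cdot 2 \cdot 31 \frac{1}{30 + 12} - \frac{4729}{67}} = \frac{1}{0 \cdot 2 \cdot 31 \cdot \frac{1}{42} - \frac{4729}{67}} = \frac{1}{0 \cdot \frac{31}{21} - \frac{4729}{67}} = \frac{1}{0 - \frac{4729}{67}} = \frac{1}{- \frac{4729}{67}} = - \frac{67}{4729}$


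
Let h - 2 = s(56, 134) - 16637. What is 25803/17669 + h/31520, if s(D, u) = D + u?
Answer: 104548771/111385376 ≈ 0.93862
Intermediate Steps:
h = -16445 (h = 2 + ((56 + 134) - 16637) = 2 + (190 - 16637) = 2 - 16447 = -16445)
25803/17669 + h/31520 = 25803/17669 - 16445/31520 = 25803*(1/17669) - 16445*1/31520 = 25803/17669 - 3289/6304 = 104548771/111385376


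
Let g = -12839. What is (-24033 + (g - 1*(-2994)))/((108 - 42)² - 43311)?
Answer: 33878/38955 ≈ 0.86967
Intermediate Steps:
(-24033 + (g - 1*(-2994)))/((108 - 42)² - 43311) = (-24033 + (-12839 - 1*(-2994)))/((108 - 42)² - 43311) = (-24033 + (-12839 + 2994))/(66² - 43311) = (-24033 - 9845)/(4356 - 43311) = -33878/(-38955) = -33878*(-1/38955) = 33878/38955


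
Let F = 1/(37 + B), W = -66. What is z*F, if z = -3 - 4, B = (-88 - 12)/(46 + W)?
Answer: -⅙ ≈ -0.16667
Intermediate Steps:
B = 5 (B = (-88 - 12)/(46 - 66) = -100/(-20) = -100*(-1/20) = 5)
z = -7
F = 1/42 (F = 1/(37 + 5) = 1/42 ≈ 0.023810)
z*F = -7*1/42 = -⅙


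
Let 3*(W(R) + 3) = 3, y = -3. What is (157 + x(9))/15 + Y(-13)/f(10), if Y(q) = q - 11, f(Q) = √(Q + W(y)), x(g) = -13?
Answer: 48/5 - 6*√2 ≈ 1.1147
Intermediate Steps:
W(R) = -2 (W(R) = -3 + (⅓)*3 = -3 + 1 = -2)
f(Q) = √(-2 + Q) (f(Q) = √(Q - 2) = √(-2 + Q))
Y(q) = -11 + q
(157 + x(9))/15 + Y(-13)/f(10) = (157 - 13)/15 + (-11 - 13)/(√(-2 + 10)) = 144*(1/15) - 24*√2/4 = 48/5 - 24*√2/4 = 48/5 - 6*√2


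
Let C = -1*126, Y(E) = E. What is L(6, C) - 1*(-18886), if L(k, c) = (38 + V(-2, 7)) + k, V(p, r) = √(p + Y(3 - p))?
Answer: 18930 + √3 ≈ 18932.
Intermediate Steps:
V(p, r) = √3 (V(p, r) = √(p + (3 - p)) = √3)
C = -126
L(k, c) = 38 + k + √3 (L(k, c) = (38 + √3) + k = 38 + k + √3)
L(6, C) - 1*(-18886) = (38 + 6 + √3) - 1*(-18886) = (44 + √3) + 18886 = 18930 + √3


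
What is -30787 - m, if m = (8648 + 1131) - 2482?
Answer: -38084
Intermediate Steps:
m = 7297 (m = 9779 - 2482 = 7297)
-30787 - m = -30787 - 1*7297 = -30787 - 7297 = -38084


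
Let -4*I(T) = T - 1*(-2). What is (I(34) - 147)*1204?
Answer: -187824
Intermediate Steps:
I(T) = -½ - T/4 (I(T) = -(T - 1*(-2))/4 = -(T + 2)/4 = -(2 + T)/4 = -½ - T/4)
(I(34) - 147)*1204 = ((-½ - ¼*34) - 147)*1204 = ((-½ - 17/2) - 147)*1204 = (-9 - 147)*1204 = -156*1204 = -187824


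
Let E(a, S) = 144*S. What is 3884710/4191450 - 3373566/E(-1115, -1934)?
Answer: 28188906309/2161670480 ≈ 13.040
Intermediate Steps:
3884710/4191450 - 3373566/E(-1115, -1934) = 3884710/4191450 - 3373566/(144*(-1934)) = 3884710*(1/4191450) - 3373566/(-278496) = 388471/419145 - 3373566*(-1/278496) = 388471/419145 + 562261/46416 = 28188906309/2161670480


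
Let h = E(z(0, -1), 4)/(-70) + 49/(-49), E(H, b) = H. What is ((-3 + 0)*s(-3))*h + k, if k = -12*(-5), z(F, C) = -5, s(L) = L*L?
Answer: 1191/14 ≈ 85.071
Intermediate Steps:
s(L) = L**2
h = -13/14 (h = -5/(-70) + 49/(-49) = -5*(-1/70) + 49*(-1/49) = 1/14 - 1 = -13/14 ≈ -0.92857)
k = 60
((-3 + 0)*s(-3))*h + k = ((-3 + 0)*(-3)**2)*(-13/14) + 60 = -3*9*(-13/14) + 60 = -27*(-13/14) + 60 = 351/14 + 60 = 1191/14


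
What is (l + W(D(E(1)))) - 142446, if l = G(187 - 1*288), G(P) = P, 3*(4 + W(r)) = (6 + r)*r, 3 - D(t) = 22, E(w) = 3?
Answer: -427406/3 ≈ -1.4247e+5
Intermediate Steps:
D(t) = -19 (D(t) = 3 - 1*22 = 3 - 22 = -19)
W(r) = -4 + r*(6 + r)/3 (W(r) = -4 + ((6 + r)*r)/3 = -4 + (r*(6 + r))/3 = -4 + r*(6 + r)/3)
l = -101 (l = 187 - 1*288 = 187 - 288 = -101)
(l + W(D(E(1)))) - 142446 = (-101 + (-4 + 2*(-19) + (⅓)*(-19)²)) - 142446 = (-101 + (-4 - 38 + (⅓)*361)) - 142446 = (-101 + (-4 - 38 + 361/3)) - 142446 = (-101 + 235/3) - 142446 = -68/3 - 142446 = -427406/3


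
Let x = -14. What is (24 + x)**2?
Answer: 100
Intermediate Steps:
(24 + x)**2 = (24 - 14)**2 = 10**2 = 100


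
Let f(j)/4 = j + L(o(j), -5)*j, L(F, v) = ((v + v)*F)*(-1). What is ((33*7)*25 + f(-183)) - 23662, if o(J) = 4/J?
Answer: -18459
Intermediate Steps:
L(F, v) = -2*F*v (L(F, v) = ((2*v)*F)*(-1) = (2*F*v)*(-1) = -2*F*v)
f(j) = 160 + 4*j (f(j) = 4*(j + (-2*4/j*(-5))*j) = 4*(j + (40/j)*j) = 4*(j + 40) = 4*(40 + j) = 160 + 4*j)
((33*7)*25 + f(-183)) - 23662 = ((33*7)*25 + (160 + 4*(-183))) - 23662 = (231*25 + (160 - 732)) - 23662 = (5775 - 572) - 23662 = 5203 - 23662 = -18459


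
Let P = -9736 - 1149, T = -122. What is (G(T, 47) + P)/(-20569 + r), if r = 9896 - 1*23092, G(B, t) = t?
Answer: 10838/33765 ≈ 0.32098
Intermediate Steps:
r = -13196 (r = 9896 - 23092 = -13196)
P = -10885
(G(T, 47) + P)/(-20569 + r) = (47 - 10885)/(-20569 - 13196) = -10838/(-33765) = -10838*(-1/33765) = 10838/33765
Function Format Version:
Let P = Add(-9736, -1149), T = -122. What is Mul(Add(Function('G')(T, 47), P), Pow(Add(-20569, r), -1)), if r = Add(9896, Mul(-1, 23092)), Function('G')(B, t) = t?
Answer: Rational(10838, 33765) ≈ 0.32098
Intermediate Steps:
r = -13196 (r = Add(9896, -23092) = -13196)
P = -10885
Mul(Add(Function('G')(T, 47), P), Pow(Add(-20569, r), -1)) = Mul(Add(47, -10885), Pow(Add(-20569, -13196), -1)) = Mul(-10838, Pow(-33765, -1)) = Mul(-10838, Rational(-1, 33765)) = Rational(10838, 33765)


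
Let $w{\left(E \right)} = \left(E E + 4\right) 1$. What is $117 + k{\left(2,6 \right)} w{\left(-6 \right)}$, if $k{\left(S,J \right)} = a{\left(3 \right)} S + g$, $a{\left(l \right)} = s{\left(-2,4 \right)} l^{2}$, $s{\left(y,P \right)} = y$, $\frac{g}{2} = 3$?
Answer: $-1083$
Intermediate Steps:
$g = 6$ ($g = 2 \cdot 3 = 6$)
$w{\left(E \right)} = 4 + E^{2}$ ($w{\left(E \right)} = \left(E^{2} + 4\right) 1 = \left(4 + E^{2}\right) 1 = 4 + E^{2}$)
$a{\left(l \right)} = - 2 l^{2}$
$k{\left(S,J \right)} = 6 - 18 S$ ($k{\left(S,J \right)} = - 2 \cdot 3^{2} S + 6 = \left(-2\right) 9 S + 6 = - 18 S + 6 = 6 - 18 S$)
$117 + k{\left(2,6 \right)} w{\left(-6 \right)} = 117 + \left(6 - 36\right) \left(4 + \left(-6\right)^{2}\right) = 117 + \left(6 - 36\right) \left(4 + 36\right) = 117 - 1200 = -1083$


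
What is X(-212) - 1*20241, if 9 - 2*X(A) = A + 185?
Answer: -20223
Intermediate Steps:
X(A) = -88 - A/2 (X(A) = 9/2 - (A + 185)/2 = 9/2 - (185 + A)/2 = 9/2 + (-185/2 - A/2) = -88 - A/2)
X(-212) - 1*20241 = (-88 - 1/2*(-212)) - 1*20241 = (-88 + 106) - 20241 = 18 - 20241 = -20223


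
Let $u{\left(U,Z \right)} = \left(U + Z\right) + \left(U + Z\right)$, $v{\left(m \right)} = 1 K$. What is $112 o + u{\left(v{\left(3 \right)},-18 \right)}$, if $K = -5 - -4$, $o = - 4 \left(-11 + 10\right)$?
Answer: $410$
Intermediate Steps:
$o = 4$ ($o = \left(-4\right) \left(-1\right) = 4$)
$K = -1$ ($K = -5 + 4 = -1$)
$v{\left(m \right)} = -1$ ($v{\left(m \right)} = 1 \left(-1\right) = -1$)
$u{\left(U,Z \right)} = 2 U + 2 Z$
$112 o + u{\left(v{\left(3 \right)},-18 \right)} = 112 \cdot 4 + \left(2 \left(-1\right) + 2 \left(-18\right)\right) = 448 - 38 = 410$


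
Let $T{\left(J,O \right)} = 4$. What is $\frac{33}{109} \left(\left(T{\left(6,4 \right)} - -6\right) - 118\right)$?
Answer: $- \frac{3564}{109} \approx -32.697$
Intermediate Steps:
$\frac{33}{109} \left(\left(T{\left(6,4 \right)} - -6\right) - 118\right) = \frac{33}{109} \left(\left(4 - -6\right) - 118\right) = 33 \cdot \frac{1}{109} \left(\left(4 + 6\right) - 118\right) = \frac{33 \left(10 - 118\right)}{109} = \frac{33}{109} \left(-108\right) = - \frac{3564}{109}$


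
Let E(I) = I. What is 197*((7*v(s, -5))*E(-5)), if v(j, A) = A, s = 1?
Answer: 34475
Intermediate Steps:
197*((7*v(s, -5))*E(-5)) = 197*((7*(-5))*(-5)) = 197*(-35*(-5)) = 197*175 = 34475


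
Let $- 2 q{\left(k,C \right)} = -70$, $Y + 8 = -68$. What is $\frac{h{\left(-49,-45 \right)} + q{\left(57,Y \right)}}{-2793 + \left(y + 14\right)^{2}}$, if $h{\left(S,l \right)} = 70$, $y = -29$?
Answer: $- \frac{35}{856} \approx -0.040888$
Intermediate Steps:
$Y = -76$ ($Y = -8 - 68 = -76$)
$q{\left(k,C \right)} = 35$ ($q{\left(k,C \right)} = \left(- \frac{1}{2}\right) \left(-70\right) = 35$)
$\frac{h{\left(-49,-45 \right)} + q{\left(57,Y \right)}}{-2793 + \left(y + 14\right)^{2}} = \frac{70 + 35}{-2793 + \left(-29 + 14\right)^{2}} = \frac{105}{-2793 + \left(-15\right)^{2}} = \frac{105}{-2793 + 225} = \frac{105}{-2568} = 105 \left(- \frac{1}{2568}\right) = - \frac{35}{856}$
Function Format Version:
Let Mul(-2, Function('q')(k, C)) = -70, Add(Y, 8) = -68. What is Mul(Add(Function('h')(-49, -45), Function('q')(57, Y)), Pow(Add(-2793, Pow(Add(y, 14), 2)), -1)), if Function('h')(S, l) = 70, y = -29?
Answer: Rational(-35, 856) ≈ -0.040888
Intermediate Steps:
Y = -76 (Y = Add(-8, -68) = -76)
Function('q')(k, C) = 35 (Function('q')(k, C) = Mul(Rational(-1, 2), -70) = 35)
Mul(Add(Function('h')(-49, -45), Function('q')(57, Y)), Pow(Add(-2793, Pow(Add(y, 14), 2)), -1)) = Mul(Add(70, 35), Pow(Add(-2793, Pow(Add(-29, 14), 2)), -1)) = Mul(105, Pow(Add(-2793, Pow(-15, 2)), -1)) = Mul(105, Pow(Add(-2793, 225), -1)) = Mul(105, Pow(-2568, -1)) = Mul(105, Rational(-1, 2568)) = Rational(-35, 856)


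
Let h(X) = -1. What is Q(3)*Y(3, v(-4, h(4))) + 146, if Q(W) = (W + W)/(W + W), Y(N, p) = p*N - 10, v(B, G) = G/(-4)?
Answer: 547/4 ≈ 136.75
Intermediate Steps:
v(B, G) = -G/4 (v(B, G) = G*(-¼) = -G/4)
Y(N, p) = -10 + N*p (Y(N, p) = N*p - 10 = -10 + N*p)
Q(W) = 1 (Q(W) = (2*W)/((2*W)) = (2*W)*(1/(2*W)) = 1)
Q(3)*Y(3, v(-4, h(4))) + 146 = 1*(-10 + 3*(-¼*(-1))) + 146 = 1*(-10 + 3*(¼)) + 146 = 1*(-10 + ¾) + 146 = 1*(-37/4) + 146 = -37/4 + 146 = 547/4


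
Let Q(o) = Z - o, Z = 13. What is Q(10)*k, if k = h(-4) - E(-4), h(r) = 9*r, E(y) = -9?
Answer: -81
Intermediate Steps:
Q(o) = 13 - o
k = -27 (k = 9*(-4) - 1*(-9) = -36 + 9 = -27)
Q(10)*k = (13 - 1*10)*(-27) = (13 - 10)*(-27) = 3*(-27) = -81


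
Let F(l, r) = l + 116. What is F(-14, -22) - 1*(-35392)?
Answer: 35494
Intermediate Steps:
F(l, r) = 116 + l
F(-14, -22) - 1*(-35392) = (116 - 14) - 1*(-35392) = 102 + 35392 = 35494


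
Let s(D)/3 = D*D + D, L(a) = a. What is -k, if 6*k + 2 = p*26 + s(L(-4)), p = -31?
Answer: 386/3 ≈ 128.67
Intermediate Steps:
s(D) = 3*D + 3*D² (s(D) = 3*(D*D + D) = 3*(D² + D) = 3*(D + D²) = 3*D + 3*D²)
k = -386/3 (k = -⅓ + (-31*26 + 3*(-4)*(1 - 4))/6 = -⅓ + (-806 + 3*(-4)*(-3))/6 = -⅓ + (-806 + 36)/6 = -⅓ + (⅙)*(-770) = -⅓ - 385/3 = -386/3 ≈ -128.67)
-k = -1*(-386/3) = 386/3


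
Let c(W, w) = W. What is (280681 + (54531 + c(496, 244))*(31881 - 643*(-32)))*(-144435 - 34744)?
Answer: -517259674511580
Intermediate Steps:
(280681 + (54531 + c(496, 244))*(31881 - 643*(-32)))*(-144435 - 34744) = (280681 + (54531 + 496)*(31881 - 643*(-32)))*(-144435 - 34744) = (280681 + 55027*(31881 + 20576))*(-179179) = (280681 + 55027*52457)*(-179179) = (280681 + 2886551339)*(-179179) = 2886832020*(-179179) = -517259674511580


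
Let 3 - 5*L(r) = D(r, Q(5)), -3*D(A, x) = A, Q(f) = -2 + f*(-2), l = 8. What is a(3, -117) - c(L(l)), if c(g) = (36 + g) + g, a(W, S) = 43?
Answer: 71/15 ≈ 4.7333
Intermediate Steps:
Q(f) = -2 - 2*f
D(A, x) = -A/3
L(r) = ⅗ + r/15 (L(r) = ⅗ - (-1)*r/15 = ⅗ + r/15)
c(g) = 36 + 2*g
a(3, -117) - c(L(l)) = 43 - (36 + 2*(⅗ + (1/15)*8)) = 43 - (36 + 2*(⅗ + 8/15)) = 43 - (36 + 2*(17/15)) = 43 - (36 + 34/15) = 43 - 1*574/15 = 43 - 574/15 = 71/15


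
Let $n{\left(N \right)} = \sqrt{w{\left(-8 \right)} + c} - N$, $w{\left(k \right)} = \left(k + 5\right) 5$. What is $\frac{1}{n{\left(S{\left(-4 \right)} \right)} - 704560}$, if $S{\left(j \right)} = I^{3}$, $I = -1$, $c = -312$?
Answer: $- \frac{234853}{165467794936} - \frac{i \sqrt{327}}{496403384808} \approx -1.4193 \cdot 10^{-6} - 3.6428 \cdot 10^{-11} i$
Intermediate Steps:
$w{\left(k \right)} = 25 + 5 k$ ($w{\left(k \right)} = \left(5 + k\right) 5 = 25 + 5 k$)
$S{\left(j \right)} = -1$ ($S{\left(j \right)} = \left(-1\right)^{3} = -1$)
$n{\left(N \right)} = - N + i \sqrt{327}$ ($n{\left(N \right)} = \sqrt{\left(25 + 5 \left(-8\right)\right) - 312} - N = \sqrt{\left(25 - 40\right) - 312} - N = \sqrt{-15 - 312} - N = \sqrt{-327} - N = i \sqrt{327} - N = - N + i \sqrt{327}$)
$\frac{1}{n{\left(S{\left(-4 \right)} \right)} - 704560} = \frac{1}{\left(\left(-1\right) \left(-1\right) + i \sqrt{327}\right) - 704560} = \frac{1}{\left(1 + i \sqrt{327}\right) - 704560} = \frac{1}{-704559 + i \sqrt{327}}$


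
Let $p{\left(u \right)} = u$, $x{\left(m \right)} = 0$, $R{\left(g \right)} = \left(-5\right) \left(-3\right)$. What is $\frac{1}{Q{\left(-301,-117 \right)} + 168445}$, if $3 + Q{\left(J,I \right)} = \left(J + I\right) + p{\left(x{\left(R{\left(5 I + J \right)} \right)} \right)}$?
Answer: $\frac{1}{168024} \approx 5.9515 \cdot 10^{-6}$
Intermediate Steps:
$R{\left(g \right)} = 15$
$Q{\left(J,I \right)} = -3 + I + J$ ($Q{\left(J,I \right)} = -3 + \left(\left(J + I\right) + 0\right) = -3 + \left(\left(I + J\right) + 0\right) = -3 + \left(I + J\right) = -3 + I + J$)
$\frac{1}{Q{\left(-301,-117 \right)} + 168445} = \frac{1}{\left(-3 - 117 - 301\right) + 168445} = \frac{1}{-421 + 168445} = \frac{1}{168024}$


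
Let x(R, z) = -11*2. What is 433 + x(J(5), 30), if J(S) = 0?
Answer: 411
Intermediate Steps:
x(R, z) = -22
433 + x(J(5), 30) = 433 - 22 = 411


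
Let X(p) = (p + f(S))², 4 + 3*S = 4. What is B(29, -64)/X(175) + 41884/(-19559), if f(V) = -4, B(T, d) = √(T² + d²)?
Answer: -41884/19559 + √4937/29241 ≈ -2.1390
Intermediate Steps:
S = 0 (S = -4/3 + (⅓)*4 = -4/3 + 4/3 = 0)
X(p) = (-4 + p)² (X(p) = (p - 4)² = (-4 + p)²)
B(29, -64)/X(175) + 41884/(-19559) = √(29² + (-64)²)/((-4 + 175)²) + 41884/(-19559) = √(841 + 4096)/(171²) + 41884*(-1/19559) = √4937/29241 - 41884/19559 = -41884/19559 + √4937/29241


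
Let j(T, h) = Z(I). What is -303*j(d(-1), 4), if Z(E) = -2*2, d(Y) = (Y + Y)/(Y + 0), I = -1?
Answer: 1212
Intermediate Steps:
d(Y) = 2 (d(Y) = (2*Y)/Y = 2)
Z(E) = -4
j(T, h) = -4
-303*j(d(-1), 4) = -303*(-4) = 1212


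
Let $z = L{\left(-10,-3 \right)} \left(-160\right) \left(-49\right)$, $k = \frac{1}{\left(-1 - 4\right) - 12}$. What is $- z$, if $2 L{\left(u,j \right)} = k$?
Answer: $\frac{3920}{17} \approx 230.59$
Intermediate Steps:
$k = - \frac{1}{17}$ ($k = \frac{1}{\left(-1 - 4\right) - 12} = \frac{1}{-5 - 12} = \frac{1}{-17} = - \frac{1}{17} \approx -0.058824$)
$L{\left(u,j \right)} = - \frac{1}{34}$ ($L{\left(u,j \right)} = \frac{1}{2} \left(- \frac{1}{17}\right) = - \frac{1}{34}$)
$z = - \frac{3920}{17}$ ($z = \left(- \frac{1}{34}\right) \left(-160\right) \left(-49\right) = \frac{80}{17} \left(-49\right) = - \frac{3920}{17} \approx -230.59$)
$- z = \left(-1\right) \left(- \frac{3920}{17}\right) = \frac{3920}{17}$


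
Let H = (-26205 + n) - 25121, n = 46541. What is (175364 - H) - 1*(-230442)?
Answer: 410591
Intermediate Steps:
H = -4785 (H = (-26205 + 46541) - 25121 = 20336 - 25121 = -4785)
(175364 - H) - 1*(-230442) = (175364 - 1*(-4785)) - 1*(-230442) = (175364 + 4785) + 230442 = 180149 + 230442 = 410591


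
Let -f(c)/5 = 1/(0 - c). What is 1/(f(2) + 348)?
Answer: 2/701 ≈ 0.0028531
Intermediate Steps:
f(c) = 5/c (f(c) = -5/(0 - c) = -5*(-1/c) = -(-5)/c = 5/c)
1/(f(2) + 348) = 1/(5/2 + 348) = 1/(701/2) = 2/701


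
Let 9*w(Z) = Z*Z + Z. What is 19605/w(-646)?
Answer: 11763/27778 ≈ 0.42346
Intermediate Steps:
w(Z) = Z/9 + Z²/9 (w(Z) = (Z*Z + Z)/9 = (Z² + Z)/9 = (Z + Z²)/9 = Z/9 + Z²/9)
19605/w(-646) = 19605/(((⅑)*(-646)*(1 - 646))) = 19605/(((⅑)*(-646)*(-645))) = 19605/(138890/3) = 19605*(3/138890) = 11763/27778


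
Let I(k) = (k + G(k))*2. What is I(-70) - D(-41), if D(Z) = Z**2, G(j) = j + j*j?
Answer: 7839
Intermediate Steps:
G(j) = j + j**2
I(k) = 2*k + 2*k*(1 + k) (I(k) = (k + k*(1 + k))*2 = 2*k + 2*k*(1 + k))
I(-70) - D(-41) = 2*(-70)*(2 - 70) - 1*(-41)**2 = 2*(-70)*(-68) - 1*1681 = 9520 - 1681 = 7839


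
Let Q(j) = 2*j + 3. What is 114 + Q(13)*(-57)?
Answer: -1539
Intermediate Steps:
Q(j) = 3 + 2*j
114 + Q(13)*(-57) = 114 + (3 + 2*13)*(-57) = 114 + (3 + 26)*(-57) = 114 + 29*(-57) = 114 - 1653 = -1539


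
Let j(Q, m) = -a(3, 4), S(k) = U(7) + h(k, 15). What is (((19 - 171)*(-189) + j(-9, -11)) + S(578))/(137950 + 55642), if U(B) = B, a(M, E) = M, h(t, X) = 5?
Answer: 28737/193592 ≈ 0.14844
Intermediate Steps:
S(k) = 12 (S(k) = 7 + 5 = 12)
j(Q, m) = -3 (j(Q, m) = -1*3 = -3)
(((19 - 171)*(-189) + j(-9, -11)) + S(578))/(137950 + 55642) = (((19 - 171)*(-189) - 3) + 12)/(137950 + 55642) = ((-152*(-189) - 3) + 12)/193592 = ((28728 - 3) + 12)*(1/193592) = (28725 + 12)*(1/193592) = 28737*(1/193592) = 28737/193592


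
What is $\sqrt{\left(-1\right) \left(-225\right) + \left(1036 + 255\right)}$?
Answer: $2 \sqrt{379} \approx 38.936$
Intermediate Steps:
$\sqrt{\left(-1\right) \left(-225\right) + \left(1036 + 255\right)} = \sqrt{225 + 1291} = \sqrt{1516} = 2 \sqrt{379}$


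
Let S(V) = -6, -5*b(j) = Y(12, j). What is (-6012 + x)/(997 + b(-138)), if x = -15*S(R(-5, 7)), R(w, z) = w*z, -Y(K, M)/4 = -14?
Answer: -9870/1643 ≈ -6.0073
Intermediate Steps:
Y(K, M) = 56 (Y(K, M) = -4*(-14) = 56)
b(j) = -56/5 (b(j) = -⅕*56 = -56/5)
x = 90 (x = -15*(-6) = 90)
(-6012 + x)/(997 + b(-138)) = (-6012 + 90)/(997 - 56/5) = -5922/4929/5 = -5922*5/4929 = -9870/1643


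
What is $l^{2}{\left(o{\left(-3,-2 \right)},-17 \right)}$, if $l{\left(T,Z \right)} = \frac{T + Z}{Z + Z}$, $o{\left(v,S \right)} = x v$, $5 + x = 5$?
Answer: $\frac{1}{4} \approx 0.25$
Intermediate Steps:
$x = 0$ ($x = -5 + 5 = 0$)
$o{\left(v,S \right)} = 0$ ($o{\left(v,S \right)} = 0 v = 0$)
$l{\left(T,Z \right)} = \frac{T + Z}{2 Z}$
$l^{2}{\left(o{\left(-3,-2 \right)},-17 \right)} = \left(\frac{0 - 17}{2 \left(-17\right)}\right)^{2} = \left(\frac{1}{2} \left(- \frac{1}{17}\right) \left(-17\right)\right)^{2} = \left(\frac{1}{2}\right)^{2} = \frac{1}{4}$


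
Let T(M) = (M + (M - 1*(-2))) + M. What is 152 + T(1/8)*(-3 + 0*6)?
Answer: 1159/8 ≈ 144.88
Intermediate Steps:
T(M) = 2 + 3*M (T(M) = (M + (M + 2)) + M = (M + (2 + M)) + M = (2 + 2*M) + M = 2 + 3*M)
152 + T(1/8)*(-3 + 0*6) = 152 + (2 + 3/8)*(-3 + 0*6) = 152 + (2 + 3*(1/8))*(-3 + 0) = 152 + (2 + 3/8)*(-3) = 152 + (19/8)*(-3) = 152 - 57/8 = 1159/8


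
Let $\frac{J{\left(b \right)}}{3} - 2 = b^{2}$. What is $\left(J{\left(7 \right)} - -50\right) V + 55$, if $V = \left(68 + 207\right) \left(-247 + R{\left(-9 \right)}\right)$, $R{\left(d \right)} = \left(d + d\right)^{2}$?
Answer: $4298580$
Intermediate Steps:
$J{\left(b \right)} = 6 + 3 b^{2}$
$R{\left(d \right)} = 4 d^{2}$ ($R{\left(d \right)} = \left(2 d\right)^{2} = 4 d^{2}$)
$V = 21175$ ($V = \left(68 + 207\right) \left(-247 + 4 \left(-9\right)^{2}\right) = 275 \left(-247 + 4 \cdot 81\right) = 275 \left(-247 + 324\right) = 275 \cdot 77 = 21175$)
$\left(J{\left(7 \right)} - -50\right) V + 55 = \left(\left(6 + 3 \cdot 7^{2}\right) - -50\right) 21175 + 55 = \left(\left(6 + 3 \cdot 49\right) + 50\right) 21175 + 55 = \left(\left(6 + 147\right) + 50\right) 21175 + 55 = \left(153 + 50\right) 21175 + 55 = 203 \cdot 21175 + 55 = 4298525 + 55 = 4298580$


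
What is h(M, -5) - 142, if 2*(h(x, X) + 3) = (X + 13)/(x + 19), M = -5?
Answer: -1013/7 ≈ -144.71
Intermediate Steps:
h(x, X) = -3 + (13 + X)/(2*(19 + x)) (h(x, X) = -3 + ((X + 13)/(x + 19))/2 = -3 + ((13 + X)/(19 + x))/2 = -3 + (13 + X)/(2*(19 + x)))
h(M, -5) - 142 = (-101 - 5 - 6*(-5))/(2*(19 - 5)) - 142 = (1/2)*(-101 - 5 + 30)/14 - 142 = (1/2)*(1/14)*(-76) - 142 = -19/7 - 142 = -1013/7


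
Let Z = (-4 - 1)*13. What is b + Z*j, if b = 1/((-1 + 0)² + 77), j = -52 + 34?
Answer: 91261/78 ≈ 1170.0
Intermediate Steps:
j = -18
Z = -65 (Z = -5*13 = -65)
b = 1/78 (b = 1/((-1)² + 77) = 1/(1 + 77) = 1/78 ≈ 0.012821)
b + Z*j = 1/78 - 65*(-18) = 1/78 + 1170 = 91261/78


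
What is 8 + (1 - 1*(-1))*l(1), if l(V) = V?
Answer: 10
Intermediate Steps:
8 + (1 - 1*(-1))*l(1) = 8 + (1 - 1*(-1))*1 = 8 + (1 + 1)*1 = 8 + 2*1 = 8 + 2 = 10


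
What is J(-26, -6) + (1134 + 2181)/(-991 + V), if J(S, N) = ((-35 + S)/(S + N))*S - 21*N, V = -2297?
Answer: 165341/2192 ≈ 75.429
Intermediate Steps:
J(S, N) = -21*N + S*(-35 + S)/(N + S) (J(S, N) = ((-35 + S)/(N + S))*S - 21*N = S*(-35 + S)/(N + S) - 21*N = -21*N + S*(-35 + S)/(N + S))
J(-26, -6) + (1134 + 2181)/(-991 + V) = ((-26)**2 - 35*(-26) - 21*(-6)**2 - 21*(-6)*(-26))/(-6 - 26) + (1134 + 2181)/(-991 - 2297) = (676 + 910 - 21*36 - 3276)/(-32) + 3315/(-3288) = -(676 + 910 - 756 - 3276)/32 + 3315*(-1/3288) = -1/32*(-2446) - 1105/1096 = 1223/16 - 1105/1096 = 165341/2192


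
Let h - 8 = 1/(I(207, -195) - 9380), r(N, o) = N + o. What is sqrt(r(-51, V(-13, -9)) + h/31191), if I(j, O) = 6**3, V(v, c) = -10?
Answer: I*sqrt(138437665349128577)/47639054 ≈ 7.8102*I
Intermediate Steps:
I(j, O) = 216
h = 73311/9164 (h = 8 + 1/(216 - 9380) = 8 + 1/(-9164) = 8 - 1/9164 = 73311/9164 ≈ 7.9999)
sqrt(r(-51, V(-13, -9)) + h/31191) = sqrt((-51 - 10) + (73311/9164)/31191) = sqrt(-61 + (73311/9164)*(1/31191)) = sqrt(-61 + 24437/95278108) = sqrt(-5811940151/95278108) = I*sqrt(138437665349128577)/47639054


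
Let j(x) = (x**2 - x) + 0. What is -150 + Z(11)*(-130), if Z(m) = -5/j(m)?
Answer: -1585/11 ≈ -144.09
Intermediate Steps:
j(x) = x**2 - x
Z(m) = -5/(m*(-1 + m)) (Z(m) = -5*1/(m*(-1 + m)) = -5/(m*(-1 + m)))
-150 + Z(11)*(-130) = -150 - 5/(11*(-1 + 11))*(-130) = -150 - 5*1/11/10*(-130) = -150 - 5*1/11*1/10*(-130) = -150 - 1/22*(-130) = -150 + 65/11 = -1585/11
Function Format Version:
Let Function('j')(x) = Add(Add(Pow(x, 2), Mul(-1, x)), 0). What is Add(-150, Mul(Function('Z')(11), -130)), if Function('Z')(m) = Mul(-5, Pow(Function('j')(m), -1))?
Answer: Rational(-1585, 11) ≈ -144.09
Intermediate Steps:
Function('j')(x) = Add(Pow(x, 2), Mul(-1, x))
Function('Z')(m) = Mul(-5, Pow(m, -1), Pow(Add(-1, m), -1)) (Function('Z')(m) = Mul(-5, Pow(Mul(m, Add(-1, m)), -1)) = Mul(-5, Mul(Pow(m, -1), Pow(Add(-1, m), -1))) = Mul(-5, Pow(m, -1), Pow(Add(-1, m), -1)))
Add(-150, Mul(Function('Z')(11), -130)) = Add(-150, Mul(Mul(-5, Pow(11, -1), Pow(Add(-1, 11), -1)), -130)) = Add(-150, Mul(Mul(-5, Rational(1, 11), Pow(10, -1)), -130)) = Add(-150, Mul(Mul(-5, Rational(1, 11), Rational(1, 10)), -130)) = Add(-150, Mul(Rational(-1, 22), -130)) = Add(-150, Rational(65, 11)) = Rational(-1585, 11)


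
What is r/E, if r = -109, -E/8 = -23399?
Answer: -109/187192 ≈ -0.00058229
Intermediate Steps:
E = 187192 (E = -8*(-23399) = 187192)
r/E = -109/187192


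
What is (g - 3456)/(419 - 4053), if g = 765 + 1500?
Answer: 1191/3634 ≈ 0.32774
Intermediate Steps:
g = 2265
(g - 3456)/(419 - 4053) = (2265 - 3456)/(419 - 4053) = -1191/(-3634) = -1191*(-1/3634) = 1191/3634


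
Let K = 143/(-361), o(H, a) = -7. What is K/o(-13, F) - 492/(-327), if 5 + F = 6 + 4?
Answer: 430015/275443 ≈ 1.5612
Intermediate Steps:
F = 5 (F = -5 + (6 + 4) = -5 + 10 = 5)
K = -143/361 (K = 143*(-1/361) = -143/361 ≈ -0.39612)
K/o(-13, F) - 492/(-327) = -143/361/(-7) - 492/(-327) = -143/361*(-⅐) - 492*(-1/327) = 143/2527 + 164/109 = 430015/275443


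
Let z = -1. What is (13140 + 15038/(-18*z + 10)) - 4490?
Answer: 128619/14 ≈ 9187.1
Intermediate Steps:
(13140 + 15038/(-18*z + 10)) - 4490 = (13140 + 15038/(-18*(-1) + 10)) - 4490 = (13140 + 15038/(18 + 10)) - 4490 = (13140 + 15038/28) - 4490 = (13140 + 15038*(1/28)) - 4490 = (13140 + 7519/14) - 4490 = 191479/14 - 4490 = 128619/14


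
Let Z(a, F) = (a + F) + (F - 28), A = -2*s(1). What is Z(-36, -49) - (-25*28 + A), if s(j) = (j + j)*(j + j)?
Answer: 546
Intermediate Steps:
s(j) = 4*j**2 (s(j) = (2*j)*(2*j) = 4*j**2)
A = -8 (A = -8*1**2 = -8 ≈ -8.0000)
Z(a, F) = -28 + a + 2*F (Z(a, F) = (F + a) + (-28 + F) = -28 + a + 2*F)
Z(-36, -49) - (-25*28 + A) = (-28 - 36 + 2*(-49)) - (-25*28 - 8) = (-28 - 36 - 98) - (-700 - 8) = -162 - 1*(-708) = -162 + 708 = 546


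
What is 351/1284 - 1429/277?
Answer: -579203/118556 ≈ -4.8855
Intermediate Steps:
351/1284 - 1429/277 = 351*(1/1284) - 1429*1/277 = 117/428 - 1429/277 = -579203/118556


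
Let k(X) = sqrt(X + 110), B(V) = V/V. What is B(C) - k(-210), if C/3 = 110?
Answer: 1 - 10*I ≈ 1.0 - 10.0*I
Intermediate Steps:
C = 330 (C = 3*110 = 330)
B(V) = 1
k(X) = sqrt(110 + X)
B(C) - k(-210) = 1 - sqrt(110 - 210) = 1 - sqrt(-100) = 1 - 10*I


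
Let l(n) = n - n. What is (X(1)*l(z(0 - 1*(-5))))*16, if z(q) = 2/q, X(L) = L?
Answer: 0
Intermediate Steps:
l(n) = 0
(X(1)*l(z(0 - 1*(-5))))*16 = (1*0)*16 = 0*16 = 0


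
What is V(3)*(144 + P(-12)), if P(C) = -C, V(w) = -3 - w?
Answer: -936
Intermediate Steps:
V(3)*(144 + P(-12)) = (-3 - 1*3)*(144 - 1*(-12)) = (-3 - 3)*(144 + 12) = -6*156 = -936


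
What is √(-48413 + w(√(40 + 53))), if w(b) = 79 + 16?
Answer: I*√48318 ≈ 219.81*I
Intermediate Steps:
w(b) = 95
√(-48413 + w(√(40 + 53))) = √(-48413 + 95) = √(-48318) = I*√48318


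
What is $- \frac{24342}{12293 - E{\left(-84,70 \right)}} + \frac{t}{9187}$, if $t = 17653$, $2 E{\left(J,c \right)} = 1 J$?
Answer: $- \frac{5880199}{113321645} \approx -0.051889$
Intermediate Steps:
$E{\left(J,c \right)} = \frac{J}{2}$ ($E{\left(J,c \right)} = \frac{1 J}{2} = \frac{J}{2}$)
$- \frac{24342}{12293 - E{\left(-84,70 \right)}} + \frac{t}{9187} = - \frac{24342}{12293 - \frac{1}{2} \left(-84\right)} + \frac{17653}{9187} = - \frac{24342}{12293 - -42} + 17653 \cdot \frac{1}{9187} = - \frac{24342}{12293 + 42} + \frac{17653}{9187} = - \frac{24342}{12335} + \frac{17653}{9187} = - \frac{5880199}{113321645}$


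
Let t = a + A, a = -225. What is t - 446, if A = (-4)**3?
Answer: -735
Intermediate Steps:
A = -64
t = -289 (t = -225 - 64 = -289)
t - 446 = -289 - 446 = -735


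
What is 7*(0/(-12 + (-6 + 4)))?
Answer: 0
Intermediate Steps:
7*(0/(-12 + (-6 + 4))) = 7*(0/(-12 - 2)) = 7*(0/(-14)) = 7*(-1/14*0) = 7*0 = 0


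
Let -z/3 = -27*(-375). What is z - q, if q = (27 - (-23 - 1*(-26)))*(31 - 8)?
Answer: -30927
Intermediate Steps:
z = -30375 (z = -(-81)*(-375) = -3*10125 = -30375)
q = 552 (q = (27 - (-23 + 26))*23 = (27 - 1*3)*23 = (27 - 3)*23 = 24*23 = 552)
z - q = -30375 - 1*552 = -30375 - 552 = -30927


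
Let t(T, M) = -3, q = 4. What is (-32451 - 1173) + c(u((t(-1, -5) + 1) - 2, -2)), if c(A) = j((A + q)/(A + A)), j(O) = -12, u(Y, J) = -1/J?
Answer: -33636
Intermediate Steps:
c(A) = -12
(-32451 - 1173) + c(u((t(-1, -5) + 1) - 2, -2)) = (-32451 - 1173) - 12 = -33624 - 12 = -33636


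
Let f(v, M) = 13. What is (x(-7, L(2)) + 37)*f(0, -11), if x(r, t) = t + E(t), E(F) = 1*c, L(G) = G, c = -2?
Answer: 481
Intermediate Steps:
E(F) = -2 (E(F) = 1*(-2) = -2)
x(r, t) = -2 + t (x(r, t) = t - 2 = -2 + t)
(x(-7, L(2)) + 37)*f(0, -11) = ((-2 + 2) + 37)*13 = (0 + 37)*13 = 37*13 = 481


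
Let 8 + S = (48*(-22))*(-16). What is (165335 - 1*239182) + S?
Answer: -56959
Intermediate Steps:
S = 16888 (S = -8 + (48*(-22))*(-16) = -8 - 1056*(-16) = -8 + 16896 = 16888)
(165335 - 1*239182) + S = (165335 - 1*239182) + 16888 = (165335 - 239182) + 16888 = -73847 + 16888 = -56959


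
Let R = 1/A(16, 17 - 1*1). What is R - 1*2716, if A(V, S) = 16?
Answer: -43455/16 ≈ -2715.9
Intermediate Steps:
R = 1/16 ≈ 0.062500
R - 1*2716 = 1/16 - 1*2716 = 1/16 - 2716 = -43455/16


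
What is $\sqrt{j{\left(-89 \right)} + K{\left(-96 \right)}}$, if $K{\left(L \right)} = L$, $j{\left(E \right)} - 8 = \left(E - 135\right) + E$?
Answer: $i \sqrt{401} \approx 20.025 i$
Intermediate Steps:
$j{\left(E \right)} = -127 + 2 E$ ($j{\left(E \right)} = 8 + \left(\left(E - 135\right) + E\right) = 8 + \left(\left(-135 + E\right) + E\right) = 8 + \left(-135 + 2 E\right) = -127 + 2 E$)
$\sqrt{j{\left(-89 \right)} + K{\left(-96 \right)}} = \sqrt{\left(-127 + 2 \left(-89\right)\right) - 96} = \sqrt{\left(-127 - 178\right) - 96} = \sqrt{-305 - 96} = \sqrt{-401} = i \sqrt{401}$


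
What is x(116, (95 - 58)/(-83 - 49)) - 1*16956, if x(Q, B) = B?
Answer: -2238229/132 ≈ -16956.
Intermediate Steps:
x(116, (95 - 58)/(-83 - 49)) - 1*16956 = (95 - 58)/(-83 - 49) - 1*16956 = 37/(-132) - 16956 = 37*(-1/132) - 16956 = -37/132 - 16956 = -2238229/132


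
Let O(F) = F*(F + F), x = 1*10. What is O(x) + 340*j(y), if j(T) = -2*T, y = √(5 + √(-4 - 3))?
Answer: 200 - 680*√(5 + I*√7) ≈ -1369.7 - 389.7*I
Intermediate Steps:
x = 10
y = √(5 + I*√7) (y = √(5 + √(-7)) = √(5 + I*√7) ≈ 2.3083 + 0.57309*I)
O(F) = 2*F² (O(F) = F*(2*F) = 2*F²)
O(x) + 340*j(y) = 2*10² + 340*(-2*√(5 + I*√7)) = 2*100 - 680*√(5 + I*√7) = 200 - 680*√(5 + I*√7)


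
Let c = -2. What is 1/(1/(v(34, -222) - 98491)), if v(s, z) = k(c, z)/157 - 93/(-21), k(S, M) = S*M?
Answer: -108233634/1099 ≈ -98484.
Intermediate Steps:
k(S, M) = M*S
v(s, z) = 31/7 - 2*z/157 (v(s, z) = (z*(-2))/157 - 93/(-21) = -2*z*(1/157) - 93*(-1/21) = -2*z/157 + 31/7 = 31/7 - 2*z/157)
1/(1/(v(34, -222) - 98491)) = 1/(1/((31/7 - 2/157*(-222)) - 98491)) = 1/(1/((31/7 + 444/157) - 98491)) = 1/(1/(7975/1099 - 98491)) = 1/(1/(-108233634/1099)) = 1/(-1099/108233634) = -108233634/1099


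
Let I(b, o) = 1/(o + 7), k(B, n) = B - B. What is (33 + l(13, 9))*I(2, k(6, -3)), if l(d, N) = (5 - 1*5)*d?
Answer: 33/7 ≈ 4.7143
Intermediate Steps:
k(B, n) = 0
l(d, N) = 0 (l(d, N) = (5 - 5)*d = 0*d = 0)
I(b, o) = 1/(7 + o)
(33 + l(13, 9))*I(2, k(6, -3)) = (33 + 0)/(7 + 0) = 33/7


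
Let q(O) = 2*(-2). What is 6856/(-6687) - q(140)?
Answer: 19892/6687 ≈ 2.9747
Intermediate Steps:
q(O) = -4
6856/(-6687) - q(140) = 6856/(-6687) - 1*(-4) = 6856*(-1/6687) + 4 = -6856/6687 + 4 = 19892/6687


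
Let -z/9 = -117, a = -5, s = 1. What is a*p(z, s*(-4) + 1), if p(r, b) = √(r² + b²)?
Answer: -15*√123202 ≈ -5265.0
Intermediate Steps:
z = 1053 (z = -9*(-117) = 1053)
p(r, b) = √(b² + r²)
a*p(z, s*(-4) + 1) = -5*√((1*(-4) + 1)² + 1053²) = -5*√((-4 + 1)² + 1108809) = -5*√((-3)² + 1108809) = -5*√(9 + 1108809) = -15*√123202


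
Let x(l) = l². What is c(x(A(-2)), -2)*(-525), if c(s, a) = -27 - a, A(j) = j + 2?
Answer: 13125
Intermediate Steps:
A(j) = 2 + j
c(x(A(-2)), -2)*(-525) = (-27 - 1*(-2))*(-525) = (-27 + 2)*(-525) = -25*(-525) = 13125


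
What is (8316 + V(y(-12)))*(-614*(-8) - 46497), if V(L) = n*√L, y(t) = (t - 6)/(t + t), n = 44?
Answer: -345820860 - 914870*√3 ≈ -3.4741e+8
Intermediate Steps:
y(t) = (-6 + t)/(2*t) (y(t) = (-6 + t)/((2*t)) = (-6 + t)*(1/(2*t)) = (-6 + t)/(2*t))
V(L) = 44*√L
(8316 + V(y(-12)))*(-614*(-8) - 46497) = (8316 + 44*√((½)*(-6 - 12)/(-12)))*(-614*(-8) - 46497) = (8316 + 44*√((½)*(-1/12)*(-18)))*(4912 - 46497) = (8316 + 44*√(¾))*(-41585) = (8316 + 44*(√3/2))*(-41585) = (8316 + 22*√3)*(-41585) = -345820860 - 914870*√3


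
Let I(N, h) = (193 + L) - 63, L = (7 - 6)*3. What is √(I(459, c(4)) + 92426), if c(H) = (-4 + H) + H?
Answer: √92559 ≈ 304.23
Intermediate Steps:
L = 3 (L = 1*3 = 3)
c(H) = -4 + 2*H
I(N, h) = 133 (I(N, h) = (193 + 3) - 63 = 196 - 63 = 133)
√(I(459, c(4)) + 92426) = √(133 + 92426) = √92559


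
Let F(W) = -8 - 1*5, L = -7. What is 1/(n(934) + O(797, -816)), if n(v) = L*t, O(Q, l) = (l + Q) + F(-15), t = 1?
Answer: -1/39 ≈ -0.025641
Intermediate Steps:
F(W) = -13 (F(W) = -8 - 5 = -13)
O(Q, l) = -13 + Q + l (O(Q, l) = (l + Q) - 13 = (Q + l) - 13 = -13 + Q + l)
n(v) = -7 (n(v) = -7*1 = -7)
1/(n(934) + O(797, -816)) = 1/(-7 + (-13 + 797 - 816)) = 1/(-7 - 32) = 1/(-39) = -1/39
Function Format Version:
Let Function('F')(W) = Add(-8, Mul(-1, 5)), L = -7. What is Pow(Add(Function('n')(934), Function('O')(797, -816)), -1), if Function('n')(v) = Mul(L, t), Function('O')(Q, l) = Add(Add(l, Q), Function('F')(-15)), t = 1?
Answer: Rational(-1, 39) ≈ -0.025641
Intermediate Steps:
Function('F')(W) = -13 (Function('F')(W) = Add(-8, -5) = -13)
Function('O')(Q, l) = Add(-13, Q, l) (Function('O')(Q, l) = Add(Add(l, Q), -13) = Add(Add(Q, l), -13) = Add(-13, Q, l))
Function('n')(v) = -7 (Function('n')(v) = Mul(-7, 1) = -7)
Pow(Add(Function('n')(934), Function('O')(797, -816)), -1) = Pow(Add(-7, Add(-13, 797, -816)), -1) = Pow(Add(-7, -32), -1) = Pow(-39, -1) = Rational(-1, 39)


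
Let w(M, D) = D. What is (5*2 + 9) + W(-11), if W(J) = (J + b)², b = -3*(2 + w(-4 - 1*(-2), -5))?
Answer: 23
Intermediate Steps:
b = 9 (b = -3*(2 - 5) = -3*(-3) = 9)
W(J) = (9 + J)² (W(J) = (J + 9)² = (9 + J)²)
(5*2 + 9) + W(-11) = (5*2 + 9) + (9 - 11)² = (10 + 9) + (-2)² = 19 + 4 = 23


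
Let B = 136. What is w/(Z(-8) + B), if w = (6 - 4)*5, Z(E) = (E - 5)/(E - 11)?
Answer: 190/2597 ≈ 0.073161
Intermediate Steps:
Z(E) = (-5 + E)/(-11 + E)
w = 10 (w = 2*5 = 10)
w/(Z(-8) + B) = 10/((-5 - 8)/(-11 - 8) + 136) = 10/(-13/(-19) + 136) = 10/(-1/19*(-13) + 136) = 10/(13/19 + 136) = 10/(2597/19) = (19/2597)*10 = 190/2597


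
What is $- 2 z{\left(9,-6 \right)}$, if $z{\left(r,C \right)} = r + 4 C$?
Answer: $30$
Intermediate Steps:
$- 2 z{\left(9,-6 \right)} = - 2 \left(9 + 4 \left(-6\right)\right) = - 2 \left(9 - 24\right) = \left(-2\right) \left(-15\right) = 30$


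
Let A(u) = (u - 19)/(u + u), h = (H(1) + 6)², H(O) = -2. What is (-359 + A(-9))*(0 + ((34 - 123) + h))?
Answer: 234841/9 ≈ 26093.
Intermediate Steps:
h = 16 (h = (-2 + 6)² = 4² = 16)
A(u) = (-19 + u)/(2*u) (A(u) = (-19 + u)/((2*u)) = (-19 + u)*(1/(2*u)) = (-19 + u)/(2*u))
(-359 + A(-9))*(0 + ((34 - 123) + h)) = (-359 + (½)*(-19 - 9)/(-9))*(0 + ((34 - 123) + 16)) = (-359 + (½)*(-⅑)*(-28))*(0 + (-89 + 16)) = (-359 + 14/9)*(0 - 73) = -3217/9*(-73) = 234841/9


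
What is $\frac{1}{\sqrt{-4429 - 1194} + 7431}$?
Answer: $\frac{7431}{55225384} - \frac{i \sqrt{5623}}{55225384} \approx 0.00013456 - 1.3578 \cdot 10^{-6} i$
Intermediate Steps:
$\frac{1}{\sqrt{-4429 - 1194} + 7431} = \frac{1}{\sqrt{-5623} + 7431} = \frac{1}{i \sqrt{5623} + 7431} = \frac{1}{7431 + i \sqrt{5623}}$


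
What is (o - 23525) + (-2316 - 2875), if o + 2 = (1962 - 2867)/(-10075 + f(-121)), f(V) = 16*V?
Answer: -344930993/12011 ≈ -28718.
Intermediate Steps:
o = -23117/12011 (o = -2 + (1962 - 2867)/(-10075 + 16*(-121)) = -2 - 905/(-10075 - 1936) = -2 - 905/(-12011) = -2 - 905*(-1/12011) = -2 + 905/12011 = -23117/12011 ≈ -1.9247)
(o - 23525) + (-2316 - 2875) = (-23117/12011 - 23525) + (-2316 - 2875) = -282581892/12011 - 5191 = -344930993/12011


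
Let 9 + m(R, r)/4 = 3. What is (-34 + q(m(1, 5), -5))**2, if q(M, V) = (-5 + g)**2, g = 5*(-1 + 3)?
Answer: 81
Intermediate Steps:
m(R, r) = -24 (m(R, r) = -36 + 4*3 = -36 + 12 = -24)
g = 10 (g = 5*2 = 10)
q(M, V) = 25 (q(M, V) = (-5 + 10)**2 = 5**2 = 25)
(-34 + q(m(1, 5), -5))**2 = (-34 + 25)**2 = (-9)**2 = 81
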